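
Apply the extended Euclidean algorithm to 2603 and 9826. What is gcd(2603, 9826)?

1

Apply Euclid's algorithm to 9826 and 2603:
9826 = 3*2603 + 2017
2603 = 1*2017 + 586
2017 = 3*586 + 259
586 = 2*259 + 68
259 = 3*68 + 55
68 = 1*55 + 13
55 = 4*13 + 3
13 = 4*3 + 1
3 = 3*1 + 0
gcd(2603, 9826) = 1.
Back-substituting:
1 = 13 − 4·3
1 = −4·55 + 17·13
1 = 17·68 − 21·55
1 = −21·259 + 80·68
1 = 80·586 − 181·259
1 = −181·2017 + 623·586
1 = 623·2603 − 804·2017
1 = −804·9826 + 3035·2603
So 1 = (-804)·9826 + (3035)·2603.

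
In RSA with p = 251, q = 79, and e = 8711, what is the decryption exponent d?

13391

φ(n) = (p−1)(q−1) = 250·78 = 19500.
Need d with 8711·d ≡ 1 (mod 19500). Apply the extended Euclidean algorithm:
19500 = 2*8711 + 2078
8711 = 4*2078 + 399
2078 = 5*399 + 83
399 = 4*83 + 67
83 = 1*67 + 16
67 = 4*16 + 3
16 = 5*3 + 1
3 = 3*1 + 0
Back-substitute:
1 = 16 − 5·3
1 = −5·67 + 21·16
1 = 21·83 − 26·67
1 = −26·399 + 125·83
1 = 125·2078 − 651·399
1 = −651·8711 + 2729·2078
1 = 2729·19500 − 6109·8711
So 8711·(-6109) ≡ 1 (mod 19500), hence d ≡ -6109 ≡ 13391 (mod 19500).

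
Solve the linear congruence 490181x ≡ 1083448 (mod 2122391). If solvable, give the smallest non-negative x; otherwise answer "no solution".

First find gcd(490181, 2122391):
2122391 = 4·490181 + 161667
490181 = 3·161667 + 5180
161667 = 31·5180 + 1087
5180 = 4·1087 + 832
1087 = 1·832 + 255
832 = 3·255 + 67
255 = 3·67 + 54
67 = 1·54 + 13
54 = 4·13 + 2
13 = 6·2 + 1
2 = 2·1 + 0
gcd = 1, so a unique solution mod 2122391 exists.
Back-substitute for the Bézout coefficients:
1 = 13 − 6·2
1 = −6·54 + 25·13
1 = 25·67 − 31·54
1 = −31·255 + 118·67
1 = 118·832 − 385·255
1 = −385·1087 + 503·832
1 = 503·5180 − 2397·1087
1 = −2397·161667 + 74810·5180
1 = 74810·490181 − 226827·161667
1 = −226827·2122391 + 982118·490181
So 490181·(982118) ≡ 1 (mod 2122391), giving 490181⁻¹ ≡ 982118.
x ≡ 490181⁻¹·1083448 ≡ 982118·1083448 ≡ 320668 (mod 2122391).

320668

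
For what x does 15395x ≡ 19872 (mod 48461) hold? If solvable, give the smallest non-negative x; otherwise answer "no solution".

1081

First find gcd(15395, 48461):
48461 = 3×15395 + 2276
15395 = 6×2276 + 1739
2276 = 1×1739 + 537
1739 = 3×537 + 128
537 = 4×128 + 25
128 = 5×25 + 3
25 = 8×3 + 1
3 = 3×1 + 0
gcd = 1, so a unique solution mod 48461 exists.
Back-substitute for the Bézout coefficients:
1 = 25 − 8·3
1 = −8·128 + 41·25
1 = 41·537 − 172·128
1 = −172·1739 + 557·537
1 = 557·2276 − 729·1739
1 = −729·15395 + 4931·2276
1 = 4931·48461 − 15522·15395
So 15395·(-15522) ≡ 1 (mod 48461), giving 15395⁻¹ ≡ 32939.
x ≡ 15395⁻¹·19872 ≡ 32939·19872 ≡ 1081 (mod 48461).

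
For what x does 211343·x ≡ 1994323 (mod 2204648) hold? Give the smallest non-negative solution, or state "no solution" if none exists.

608381

First find gcd(211343, 2204648):
2204648 = 10×211343 + 91218
211343 = 2×91218 + 28907
91218 = 3×28907 + 4497
28907 = 6×4497 + 1925
4497 = 2×1925 + 647
1925 = 2×647 + 631
647 = 1×631 + 16
631 = 39×16 + 7
16 = 2×7 + 2
7 = 3×2 + 1
2 = 2×1 + 0
gcd = 1, so a unique solution mod 2204648 exists.
Back-substitute for the Bézout coefficients:
1 = 7 − 3·2
1 = −3·16 + 7·7
1 = 7·631 − 276·16
1 = −276·647 + 283·631
1 = 283·1925 − 842·647
1 = −842·4497 + 1967·1925
1 = 1967·28907 − 12644·4497
1 = −12644·91218 + 39899·28907
1 = 39899·211343 − 92442·91218
1 = −92442·2204648 + 964319·211343
So 211343·(964319) ≡ 1 (mod 2204648), giving 211343⁻¹ ≡ 964319.
x ≡ 211343⁻¹·1994323 ≡ 964319·1994323 ≡ 608381 (mod 2204648).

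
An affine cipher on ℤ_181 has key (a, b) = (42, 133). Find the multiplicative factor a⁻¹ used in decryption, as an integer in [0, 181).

125

Apply the Euclidean algorithm to 181 and 42:
181 = 4×42 + 13
42 = 3×13 + 3
13 = 4×3 + 1
3 = 3×1 + 0
gcd = 1, so the inverse exists. Back-substitute:
1 = 13 − 4·3
1 = −4·42 + 13·13
1 = 13·181 − 56·42
Thus 42·(-56) ≡ 1 (mod 181); reducing, -56 mod 181 = 125.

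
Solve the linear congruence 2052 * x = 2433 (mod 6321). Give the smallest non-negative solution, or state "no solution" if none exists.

109

First find gcd(2052, 6321):
6321 = 3*2052 + 165
2052 = 12*165 + 72
165 = 2*72 + 21
72 = 3*21 + 9
21 = 2*9 + 3
9 = 3*3 + 0
gcd = 3 and 3 | 2433, so solutions exist. Divide through by 3: 684x ≡ 811 (mod 2107).
Now find 684⁻¹ mod 2107:
2107 = 3*684 + 55
684 = 12*55 + 24
55 = 2*24 + 7
24 = 3*7 + 3
7 = 2*3 + 1
3 = 3*1 + 0
Back-substitute:
1 = 7 − 2·3
1 = −2·24 + 7·7
1 = 7·55 − 16·24
1 = −16·684 + 199·55
1 = 199·2107 − 613·684
So 684·(-613) ≡ 1 (mod 2107), i.e. 684⁻¹ ≡ 1494.
Then x ≡ 1494·811 ≡ 109 (mod 2107); the smallest non-negative solution is x = 109.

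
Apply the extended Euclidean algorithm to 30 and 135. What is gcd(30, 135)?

Euclidean algorithm:
135 = 4*30 + 15
30 = 2*15 + 0
gcd(30, 135) = 15.
Express as a combination:
15 = 135 − 4·30
So 15 = (1)·135 + (-4)·30.

15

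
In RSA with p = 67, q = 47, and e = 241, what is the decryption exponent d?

1033

φ(n) = (p−1)(q−1) = 66·46 = 3036.
Need d with 241·d ≡ 1 (mod 3036). Apply the extended Euclidean algorithm:
3036 = 12*241 + 144
241 = 1*144 + 97
144 = 1*97 + 47
97 = 2*47 + 3
47 = 15*3 + 2
3 = 1*2 + 1
2 = 2*1 + 0
Back-substitute:
1 = 3 − 2
1 = −47 + 16·3
1 = 16·97 − 33·47
1 = −33·144 + 49·97
1 = 49·241 − 82·144
1 = −82·3036 + 1033·241
So 241·1033 ≡ 1 (mod 3036), hence d = 1033.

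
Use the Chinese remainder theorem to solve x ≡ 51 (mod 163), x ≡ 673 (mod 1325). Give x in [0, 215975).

Write x = 51 + 163·k. Then 163·k ≡ 673 − 51 ≡ 622 (mod 1325).
Need 163⁻¹ mod 1325. Extended Euclid on (1325, 163):
1325 = 8·163 + 21
163 = 7·21 + 16
21 = 1·16 + 5
16 = 3·5 + 1
5 = 5·1 + 0
Back-substitute:
1 = 16 − 3·5
1 = −3·21 + 4·16
1 = 4·163 − 31·21
1 = −31·1325 + 252·163
163⁻¹ ≡ 252 (mod 1325), so k ≡ 252·622 ≡ 394 (mod 1325).
x = 51 + 163·394 = 64273.

64273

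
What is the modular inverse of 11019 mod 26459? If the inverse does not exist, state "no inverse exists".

gcd(26459, 11019) by repeated division:
26459 = 2·11019 + 4421
11019 = 2·4421 + 2177
4421 = 2·2177 + 67
2177 = 32·67 + 33
67 = 2·33 + 1
33 = 33·1 + 0
gcd = 1, so the inverse exists. Back-substitute:
1 = 67 − 2·33
1 = −2·2177 + 65·67
1 = 65·4421 − 132·2177
1 = −132·11019 + 329·4421
1 = 329·26459 − 790·11019
So 11019·(-790) ≡ 1 (mod 26459), and -790 ≡ 25669 (mod 26459).

25669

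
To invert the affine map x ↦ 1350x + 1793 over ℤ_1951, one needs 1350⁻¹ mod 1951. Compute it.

Extended Euclidean algorithm:
1951 = 1×1350 + 601
1350 = 2×601 + 148
601 = 4×148 + 9
148 = 16×9 + 4
9 = 2×4 + 1
4 = 4×1 + 0
The gcd is 1. Working backward:
1 = 9 − 2·4
1 = −2·148 + 33·9
1 = 33·601 − 134·148
1 = −134·1350 + 301·601
1 = 301·1951 − 435·1350
So 1350·(-435) ≡ 1 (mod 1951), and -435 ≡ 1516 (mod 1951).

1516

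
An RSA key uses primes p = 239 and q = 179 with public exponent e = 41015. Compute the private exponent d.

φ(n) = (p−1)(q−1) = 238·178 = 42364.
Need d with 41015·d ≡ 1 (mod 42364). Apply the extended Euclidean algorithm:
42364 = 1×41015 + 1349
41015 = 30×1349 + 545
1349 = 2×545 + 259
545 = 2×259 + 27
259 = 9×27 + 16
27 = 1×16 + 11
16 = 1×11 + 5
11 = 2×5 + 1
5 = 5×1 + 0
Back-substitute:
1 = 11 − 2·5
1 = −2·16 + 3·11
1 = 3·27 − 5·16
1 = −5·259 + 48·27
1 = 48·545 − 101·259
1 = −101·1349 + 250·545
1 = 250·41015 − 7601·1349
1 = −7601·42364 + 7851·41015
So 41015·7851 ≡ 1 (mod 42364), hence d = 7851.

7851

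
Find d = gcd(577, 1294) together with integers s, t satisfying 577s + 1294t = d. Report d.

1

Apply Euclid's algorithm to 1294 and 577:
1294 = 2·577 + 140
577 = 4·140 + 17
140 = 8·17 + 4
17 = 4·4 + 1
4 = 4·1 + 0
gcd(577, 1294) = 1.
Express as a combination:
1 = 17 − 4·4
1 = −4·140 + 33·17
1 = 33·577 − 136·140
1 = −136·1294 + 305·577
So 1 = (-136)·1294 + (305)·577.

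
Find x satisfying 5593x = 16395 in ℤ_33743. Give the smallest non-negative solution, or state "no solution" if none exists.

8588

First find gcd(5593, 33743):
33743 = 6*5593 + 185
5593 = 30*185 + 43
185 = 4*43 + 13
43 = 3*13 + 4
13 = 3*4 + 1
4 = 4*1 + 0
gcd = 1, so a unique solution mod 33743 exists.
Back-substitute for the Bézout coefficients:
1 = 13 − 3·4
1 = −3·43 + 10·13
1 = 10·185 − 43·43
1 = −43·5593 + 1300·185
1 = 1300·33743 − 7843·5593
So 5593·(-7843) ≡ 1 (mod 33743), giving 5593⁻¹ ≡ 25900.
x ≡ 5593⁻¹·16395 ≡ 25900·16395 ≡ 8588 (mod 33743).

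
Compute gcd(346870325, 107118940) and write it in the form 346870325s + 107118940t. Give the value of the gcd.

Repeated division:
346870325 = 3*107118940 + 25513505
107118940 = 4*25513505 + 5064920
25513505 = 5*5064920 + 188905
5064920 = 26*188905 + 153390
188905 = 1*153390 + 35515
153390 = 4*35515 + 11330
35515 = 3*11330 + 1525
11330 = 7*1525 + 655
1525 = 2*655 + 215
655 = 3*215 + 10
215 = 21*10 + 5
10 = 2*5 + 0
gcd(346870325, 107118940) = 5.
Working backward:
5 = 215 − 21·10
5 = −21·655 + 64·215
5 = 64·1525 − 149·655
5 = −149·11330 + 1107·1525
5 = 1107·35515 − 3470·11330
5 = −3470·153390 + 14987·35515
5 = 14987·188905 − 18457·153390
5 = −18457·5064920 + 494869·188905
5 = 494869·25513505 − 2492802·5064920
5 = −2492802·107118940 + 10466077·25513505
5 = 10466077·346870325 − 33891033·107118940
So 5 = (10466077)·346870325 + (-33891033)·107118940.

5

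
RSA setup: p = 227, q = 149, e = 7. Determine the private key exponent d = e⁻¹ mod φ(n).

14335

φ(n) = (p−1)(q−1) = 226·148 = 33448.
Need d with 7·d ≡ 1 (mod 33448). Apply the extended Euclidean algorithm:
33448 = 4778*7 + 2
7 = 3*2 + 1
2 = 2*1 + 0
Back-substitute:
1 = 7 − 3·2
1 = −3·33448 + 14335·7
So 7·14335 ≡ 1 (mod 33448), hence d = 14335.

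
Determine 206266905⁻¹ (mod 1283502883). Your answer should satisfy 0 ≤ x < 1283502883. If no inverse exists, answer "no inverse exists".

no inverse exists

Euclidean algorithm on 1283502883, 206266905:
1283502883 = 6×206266905 + 45901453
206266905 = 4×45901453 + 22661093
45901453 = 2×22661093 + 579267
22661093 = 39×579267 + 69680
579267 = 8×69680 + 21827
69680 = 3×21827 + 4199
21827 = 5×4199 + 832
4199 = 5×832 + 39
832 = 21×39 + 13
39 = 3×13 + 0
The gcd is 13, not 1, hence no inverse exists.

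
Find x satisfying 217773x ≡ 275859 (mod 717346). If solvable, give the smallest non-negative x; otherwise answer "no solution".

57485

First find gcd(217773, 717346):
717346 = 3·217773 + 64027
217773 = 3·64027 + 25692
64027 = 2·25692 + 12643
25692 = 2·12643 + 406
12643 = 31·406 + 57
406 = 7·57 + 7
57 = 8·7 + 1
7 = 7·1 + 0
gcd = 1, so a unique solution mod 717346 exists.
Back-substitute for the Bézout coefficients:
1 = 57 − 8·7
1 = −8·406 + 57·57
1 = 57·12643 − 1775·406
1 = −1775·25692 + 3607·12643
1 = 3607·64027 − 8989·25692
1 = −8989·217773 + 30574·64027
1 = 30574·717346 − 100711·217773
So 217773·(-100711) ≡ 1 (mod 717346), giving 217773⁻¹ ≡ 616635.
x ≡ 217773⁻¹·275859 ≡ 616635·275859 ≡ 57485 (mod 717346).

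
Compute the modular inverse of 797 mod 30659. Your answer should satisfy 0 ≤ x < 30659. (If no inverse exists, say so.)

Apply the Euclidean algorithm to 30659 and 797:
30659 = 38·797 + 373
797 = 2·373 + 51
373 = 7·51 + 16
51 = 3·16 + 3
16 = 5·3 + 1
3 = 3·1 + 0
gcd = 1, so the inverse exists. Back-substitute:
1 = 16 − 5·3
1 = −5·51 + 16·16
1 = 16·373 − 117·51
1 = −117·797 + 250·373
1 = 250·30659 − 9617·797
Hence 797⁻¹ ≡ -9617 ≡ 21042 (mod 30659).

21042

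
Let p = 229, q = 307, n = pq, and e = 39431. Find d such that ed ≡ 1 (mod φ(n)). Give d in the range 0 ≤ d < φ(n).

φ(n) = (p−1)(q−1) = 228·306 = 69768.
Need d with 39431·d ≡ 1 (mod 69768). Apply the extended Euclidean algorithm:
69768 = 1·39431 + 30337
39431 = 1·30337 + 9094
30337 = 3·9094 + 3055
9094 = 2·3055 + 2984
3055 = 1·2984 + 71
2984 = 42·71 + 2
71 = 35·2 + 1
2 = 2·1 + 0
Back-substitute:
1 = 71 − 35·2
1 = −35·2984 + 1471·71
1 = 1471·3055 − 1506·2984
1 = −1506·9094 + 4483·3055
1 = 4483·30337 − 14955·9094
1 = −14955·39431 + 19438·30337
1 = 19438·69768 − 34393·39431
So 39431·(-34393) ≡ 1 (mod 69768), hence d ≡ -34393 ≡ 35375 (mod 69768).

35375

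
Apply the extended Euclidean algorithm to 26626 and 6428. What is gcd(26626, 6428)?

2

Euclidean algorithm:
26626 = 4·6428 + 914
6428 = 7·914 + 30
914 = 30·30 + 14
30 = 2·14 + 2
14 = 7·2 + 0
gcd(26626, 6428) = 2.
Express as a combination:
2 = 30 − 2·14
2 = −2·914 + 61·30
2 = 61·6428 − 429·914
2 = −429·26626 + 1777·6428
So 2 = (-429)·26626 + (1777)·6428.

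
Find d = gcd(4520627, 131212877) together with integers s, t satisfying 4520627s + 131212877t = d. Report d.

Apply Euclid's algorithm to 131212877 and 4520627:
131212877 = 29·4520627 + 114694
4520627 = 39·114694 + 47561
114694 = 2·47561 + 19572
47561 = 2·19572 + 8417
19572 = 2·8417 + 2738
8417 = 3·2738 + 203
2738 = 13·203 + 99
203 = 2·99 + 5
99 = 19·5 + 4
5 = 1·4 + 1
4 = 4·1 + 0
gcd(4520627, 131212877) = 1.
Working backward:
1 = 5 − 4
1 = −99 + 20·5
1 = 20·203 − 41·99
1 = −41·2738 + 553·203
1 = 553·8417 − 1700·2738
1 = −1700·19572 + 3953·8417
1 = 3953·47561 − 9606·19572
1 = −9606·114694 + 23165·47561
1 = 23165·4520627 − 913041·114694
1 = −913041·131212877 + 26501354·4520627
So 1 = (-913041)·131212877 + (26501354)·4520627.

1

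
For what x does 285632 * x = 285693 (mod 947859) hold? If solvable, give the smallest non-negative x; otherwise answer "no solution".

502977

First find gcd(285632, 947859):
947859 = 3×285632 + 90963
285632 = 3×90963 + 12743
90963 = 7×12743 + 1762
12743 = 7×1762 + 409
1762 = 4×409 + 126
409 = 3×126 + 31
126 = 4×31 + 2
31 = 15×2 + 1
2 = 2×1 + 0
gcd = 1, so a unique solution mod 947859 exists.
Back-substitute for the Bézout coefficients:
1 = 31 − 15·2
1 = −15·126 + 61·31
1 = 61·409 − 198·126
1 = −198·1762 + 853·409
1 = 853·12743 − 6169·1762
1 = −6169·90963 + 44036·12743
1 = 44036·285632 − 138277·90963
1 = −138277·947859 + 458867·285632
So 285632·(458867) ≡ 1 (mod 947859), giving 285632⁻¹ ≡ 458867.
x ≡ 285632⁻¹·285693 ≡ 458867·285693 ≡ 502977 (mod 947859).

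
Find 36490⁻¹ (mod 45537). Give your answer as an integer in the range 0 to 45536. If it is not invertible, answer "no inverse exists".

Apply the Euclidean algorithm to 45537 and 36490:
45537 = 1*36490 + 9047
36490 = 4*9047 + 302
9047 = 29*302 + 289
302 = 1*289 + 13
289 = 22*13 + 3
13 = 4*3 + 1
3 = 3*1 + 0
Since gcd(36490, 45537) = 1, back-substitute to write 1 as a combination:
1 = 13 − 4·3
1 = −4·289 + 89·13
1 = 89·302 − 93·289
1 = −93·9047 + 2786·302
1 = 2786·36490 − 11237·9047
1 = −11237·45537 + 14023·36490
So 36490·14023 ≡ 1 (mod 45537).

14023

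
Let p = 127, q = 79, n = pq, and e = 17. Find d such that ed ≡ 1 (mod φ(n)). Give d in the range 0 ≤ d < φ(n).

4625

φ(n) = (p−1)(q−1) = 126·78 = 9828.
Need d with 17·d ≡ 1 (mod 9828). Apply the extended Euclidean algorithm:
9828 = 578·17 + 2
17 = 8·2 + 1
2 = 2·1 + 0
Back-substitute:
1 = 17 − 8·2
1 = −8·9828 + 4625·17
So 17·4625 ≡ 1 (mod 9828), hence d = 4625.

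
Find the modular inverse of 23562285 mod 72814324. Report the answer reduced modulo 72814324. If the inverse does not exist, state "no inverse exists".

17655857

Extended Euclidean algorithm:
72814324 = 3×23562285 + 2127469
23562285 = 11×2127469 + 160126
2127469 = 13×160126 + 45831
160126 = 3×45831 + 22633
45831 = 2×22633 + 565
22633 = 40×565 + 33
565 = 17×33 + 4
33 = 8×4 + 1
4 = 4×1 + 0
gcd = 1, so the inverse exists. Back-substitute:
1 = 33 − 8·4
1 = −8·565 + 137·33
1 = 137·22633 − 5488·565
1 = −5488·45831 + 11113·22633
1 = 11113·160126 − 38827·45831
1 = −38827·2127469 + 515864·160126
1 = 515864·23562285 − 5713331·2127469
1 = −5713331·72814324 + 17655857·23562285
So 23562285·17655857 ≡ 1 (mod 72814324).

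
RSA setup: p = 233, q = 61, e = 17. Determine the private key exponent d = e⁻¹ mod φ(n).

φ(n) = (p−1)(q−1) = 232·60 = 13920.
Need d with 17·d ≡ 1 (mod 13920). Apply the extended Euclidean algorithm:
13920 = 818×17 + 14
17 = 1×14 + 3
14 = 4×3 + 2
3 = 1×2 + 1
2 = 2×1 + 0
Back-substitute:
1 = 3 − 2
1 = −14 + 5·3
1 = 5·17 − 6·14
1 = −6·13920 + 4913·17
So 17·4913 ≡ 1 (mod 13920), hence d = 4913.

4913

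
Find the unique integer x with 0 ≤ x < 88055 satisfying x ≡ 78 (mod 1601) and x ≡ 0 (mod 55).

67320

Write x = 78 + 1601·k. Then 1601·k ≡ 0 − 78 ≡ 32 (mod 55).
Need 1601⁻¹ mod 55. Extended Euclid on (55, 6):
55 = 9·6 + 1
6 = 6·1 + 0
Back-substitute:
1 = 55 − 9·6
1601⁻¹ ≡ 46 (mod 55), so k ≡ 46·32 ≡ 42 (mod 55).
x = 78 + 1601·42 = 67320.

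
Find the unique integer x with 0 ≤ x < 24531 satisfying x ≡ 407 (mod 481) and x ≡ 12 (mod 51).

Write x = 407 + 481·k. Then 481·k ≡ 12 − 407 ≡ 13 (mod 51).
Need 481⁻¹ mod 51. Extended Euclid on (51, 22):
51 = 2·22 + 7
22 = 3·7 + 1
7 = 7·1 + 0
Back-substitute:
1 = 22 − 3·7
1 = −3·51 + 7·22
481⁻¹ ≡ 7 (mod 51), so k ≡ 7·13 ≡ 40 (mod 51).
x = 407 + 481·40 = 19647.

19647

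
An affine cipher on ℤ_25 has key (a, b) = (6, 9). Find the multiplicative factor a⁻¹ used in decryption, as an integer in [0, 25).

21

Extended Euclidean algorithm:
25 = 4*6 + 1
6 = 6*1 + 0
gcd = 1, so the inverse exists. Back-substitute:
1 = 25 − 4·6
So 6·(-4) ≡ 1 (mod 25), and -4 ≡ 21 (mod 25).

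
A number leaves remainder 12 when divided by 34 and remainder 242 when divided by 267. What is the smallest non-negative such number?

Write x = 12 + 34·k. Then 34·k ≡ 242 − 12 ≡ 230 (mod 267).
Need 34⁻¹ mod 267. Extended Euclid on (267, 34):
267 = 7·34 + 29
34 = 1·29 + 5
29 = 5·5 + 4
5 = 1·4 + 1
4 = 4·1 + 0
Back-substitute:
1 = 5 − 4
1 = −29 + 6·5
1 = 6·34 − 7·29
1 = −7·267 + 55·34
34⁻¹ ≡ 55 (mod 267), so k ≡ 55·230 ≡ 101 (mod 267).
x = 12 + 34·101 = 3446.

3446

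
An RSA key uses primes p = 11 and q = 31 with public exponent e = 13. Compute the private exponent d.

277

φ(n) = (p−1)(q−1) = 10·30 = 300.
Need d with 13·d ≡ 1 (mod 300). Apply the extended Euclidean algorithm:
300 = 23*13 + 1
13 = 13*1 + 0
Back-substitute:
1 = 300 − 23·13
So 13·(-23) ≡ 1 (mod 300), hence d ≡ -23 ≡ 277 (mod 300).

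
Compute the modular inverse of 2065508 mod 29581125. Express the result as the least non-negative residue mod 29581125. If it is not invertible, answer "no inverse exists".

Run Euclid on (29581125, 2065508):
29581125 = 14*2065508 + 664013
2065508 = 3*664013 + 73469
664013 = 9*73469 + 2792
73469 = 26*2792 + 877
2792 = 3*877 + 161
877 = 5*161 + 72
161 = 2*72 + 17
72 = 4*17 + 4
17 = 4*4 + 1
4 = 4*1 + 0
The gcd is 1. Working backward:
1 = 17 − 4·4
1 = −4·72 + 17·17
1 = 17·161 − 38·72
1 = −38·877 + 207·161
1 = 207·2792 − 659·877
1 = −659·73469 + 17341·2792
1 = 17341·664013 − 156728·73469
1 = −156728·2065508 + 487525·664013
1 = 487525·29581125 − 6982078·2065508
So 2065508·(-6982078) ≡ 1 (mod 29581125), and -6982078 ≡ 22599047 (mod 29581125).

22599047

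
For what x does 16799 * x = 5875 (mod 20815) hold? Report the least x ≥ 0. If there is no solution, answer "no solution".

17315

First find gcd(16799, 20815):
20815 = 1×16799 + 4016
16799 = 4×4016 + 735
4016 = 5×735 + 341
735 = 2×341 + 53
341 = 6×53 + 23
53 = 2×23 + 7
23 = 3×7 + 2
7 = 3×2 + 1
2 = 2×1 + 0
gcd = 1, so a unique solution mod 20815 exists.
Back-substitute for the Bézout coefficients:
1 = 7 − 3·2
1 = −3·23 + 10·7
1 = 10·53 − 23·23
1 = −23·341 + 148·53
1 = 148·735 − 319·341
1 = −319·4016 + 1743·735
1 = 1743·16799 − 7291·4016
1 = −7291·20815 + 9034·16799
So 16799·(9034) ≡ 1 (mod 20815), giving 16799⁻¹ ≡ 9034.
x ≡ 16799⁻¹·5875 ≡ 9034·5875 ≡ 17315 (mod 20815).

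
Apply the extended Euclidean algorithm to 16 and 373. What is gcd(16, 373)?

Apply Euclid's algorithm to 373 and 16:
373 = 23·16 + 5
16 = 3·5 + 1
5 = 5·1 + 0
gcd(16, 373) = 1.
Working backward:
1 = 16 − 3·5
1 = −3·373 + 70·16
So 1 = (-3)·373 + (70)·16.

1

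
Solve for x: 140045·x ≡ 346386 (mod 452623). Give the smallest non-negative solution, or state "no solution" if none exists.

First find gcd(140045, 452623):
452623 = 3·140045 + 32488
140045 = 4·32488 + 10093
32488 = 3·10093 + 2209
10093 = 4·2209 + 1257
2209 = 1·1257 + 952
1257 = 1·952 + 305
952 = 3·305 + 37
305 = 8·37 + 9
37 = 4·9 + 1
9 = 9·1 + 0
gcd = 1, so a unique solution mod 452623 exists.
Back-substitute for the Bézout coefficients:
1 = 37 − 4·9
1 = −4·305 + 33·37
1 = 33·952 − 103·305
1 = −103·1257 + 136·952
1 = 136·2209 − 239·1257
1 = −239·10093 + 1092·2209
1 = 1092·32488 − 3515·10093
1 = −3515·140045 + 15152·32488
1 = 15152·452623 − 48971·140045
So 140045·(-48971) ≡ 1 (mod 452623), giving 140045⁻¹ ≡ 403652.
x ≡ 140045⁻¹·346386 ≡ 403652·346386 ≡ 83365 (mod 452623).

83365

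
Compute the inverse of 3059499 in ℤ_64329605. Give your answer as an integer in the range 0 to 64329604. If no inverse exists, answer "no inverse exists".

44485424

Extended Euclidean algorithm:
64329605 = 21·3059499 + 80126
3059499 = 38·80126 + 14711
80126 = 5·14711 + 6571
14711 = 2·6571 + 1569
6571 = 4·1569 + 295
1569 = 5·295 + 94
295 = 3·94 + 13
94 = 7·13 + 3
13 = 4·3 + 1
3 = 3·1 + 0
Since gcd(3059499, 64329605) = 1, back-substitute to write 1 as a combination:
1 = 13 − 4·3
1 = −4·94 + 29·13
1 = 29·295 − 91·94
1 = −91·1569 + 484·295
1 = 484·6571 − 2027·1569
1 = −2027·14711 + 4538·6571
1 = 4538·80126 − 24717·14711
1 = −24717·3059499 + 943784·80126
1 = 943784·64329605 − 19844181·3059499
So 3059499·(-19844181) ≡ 1 (mod 64329605), and -19844181 ≡ 44485424 (mod 64329605).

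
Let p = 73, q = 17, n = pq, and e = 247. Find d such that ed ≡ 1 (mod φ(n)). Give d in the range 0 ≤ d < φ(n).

583

φ(n) = (p−1)(q−1) = 72·16 = 1152.
Need d with 247·d ≡ 1 (mod 1152). Apply the extended Euclidean algorithm:
1152 = 4*247 + 164
247 = 1*164 + 83
164 = 1*83 + 81
83 = 1*81 + 2
81 = 40*2 + 1
2 = 2*1 + 0
Back-substitute:
1 = 81 − 40·2
1 = −40·83 + 41·81
1 = 41·164 − 81·83
1 = −81·247 + 122·164
1 = 122·1152 − 569·247
So 247·(-569) ≡ 1 (mod 1152), hence d ≡ -569 ≡ 583 (mod 1152).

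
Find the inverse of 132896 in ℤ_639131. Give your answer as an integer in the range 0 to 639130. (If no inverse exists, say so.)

gcd(639131, 132896) by repeated division:
639131 = 4·132896 + 107547
132896 = 1·107547 + 25349
107547 = 4·25349 + 6151
25349 = 4·6151 + 745
6151 = 8·745 + 191
745 = 3·191 + 172
191 = 1·172 + 19
172 = 9·19 + 1
19 = 19·1 + 0
Since gcd(132896, 639131) = 1, back-substitute to write 1 as a combination:
1 = 172 − 9·19
1 = −9·191 + 10·172
1 = 10·745 − 39·191
1 = −39·6151 + 322·745
1 = 322·25349 − 1327·6151
1 = −1327·107547 + 5630·25349
1 = 5630·132896 − 6957·107547
1 = −6957·639131 + 33458·132896
So 132896·33458 ≡ 1 (mod 639131).

33458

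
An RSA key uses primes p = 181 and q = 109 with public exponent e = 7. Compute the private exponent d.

φ(n) = (p−1)(q−1) = 180·108 = 19440.
Need d with 7·d ≡ 1 (mod 19440). Apply the extended Euclidean algorithm:
19440 = 2777×7 + 1
7 = 7×1 + 0
Back-substitute:
1 = 19440 − 2777·7
So 7·(-2777) ≡ 1 (mod 19440), hence d ≡ -2777 ≡ 16663 (mod 19440).

16663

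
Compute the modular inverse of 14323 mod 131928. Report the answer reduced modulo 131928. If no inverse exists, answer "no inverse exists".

16027

Run Euclid on (131928, 14323):
131928 = 9×14323 + 3021
14323 = 4×3021 + 2239
3021 = 1×2239 + 782
2239 = 2×782 + 675
782 = 1×675 + 107
675 = 6×107 + 33
107 = 3×33 + 8
33 = 4×8 + 1
8 = 8×1 + 0
gcd = 1, so the inverse exists. Back-substitute:
1 = 33 − 4·8
1 = −4·107 + 13·33
1 = 13·675 − 82·107
1 = −82·782 + 95·675
1 = 95·2239 − 272·782
1 = −272·3021 + 367·2239
1 = 367·14323 − 1740·3021
1 = −1740·131928 + 16027·14323
So 14323·16027 ≡ 1 (mod 131928).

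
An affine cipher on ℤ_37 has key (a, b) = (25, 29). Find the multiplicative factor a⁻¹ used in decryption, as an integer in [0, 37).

gcd(37, 25) by repeated division:
37 = 1*25 + 12
25 = 2*12 + 1
12 = 12*1 + 0
Since gcd(25, 37) = 1, back-substitute to write 1 as a combination:
1 = 25 − 2·12
1 = −2·37 + 3·25
So 25·3 ≡ 1 (mod 37).

3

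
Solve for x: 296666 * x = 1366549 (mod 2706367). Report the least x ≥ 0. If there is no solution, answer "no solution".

1303105

First find gcd(296666, 2706367):
2706367 = 9·296666 + 36373
296666 = 8·36373 + 5682
36373 = 6·5682 + 2281
5682 = 2·2281 + 1120
2281 = 2·1120 + 41
1120 = 27·41 + 13
41 = 3·13 + 2
13 = 6·2 + 1
2 = 2·1 + 0
gcd = 1, so a unique solution mod 2706367 exists.
Back-substitute for the Bézout coefficients:
1 = 13 − 6·2
1 = −6·41 + 19·13
1 = 19·1120 − 519·41
1 = −519·2281 + 1057·1120
1 = 1057·5682 − 2633·2281
1 = −2633·36373 + 16855·5682
1 = 16855·296666 − 137473·36373
1 = −137473·2706367 + 1254112·296666
So 296666·(1254112) ≡ 1 (mod 2706367), giving 296666⁻¹ ≡ 1254112.
x ≡ 296666⁻¹·1366549 ≡ 1254112·1366549 ≡ 1303105 (mod 2706367).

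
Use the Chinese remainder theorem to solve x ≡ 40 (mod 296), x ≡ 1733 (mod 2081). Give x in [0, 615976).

Write x = 40 + 296·k. Then 296·k ≡ 1733 − 40 ≡ 1693 (mod 2081).
Need 296⁻¹ mod 2081. Extended Euclid on (2081, 296):
2081 = 7*296 + 9
296 = 32*9 + 8
9 = 1*8 + 1
8 = 8*1 + 0
Back-substitute:
1 = 9 − 8
1 = −296 + 33·9
1 = 33·2081 − 232·296
296⁻¹ ≡ 1849 (mod 2081), so k ≡ 1849·1693 ≡ 533 (mod 2081).
x = 40 + 296·533 = 157808.

157808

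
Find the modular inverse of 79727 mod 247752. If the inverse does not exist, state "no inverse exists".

8903

Run Euclid on (247752, 79727):
247752 = 3*79727 + 8571
79727 = 9*8571 + 2588
8571 = 3*2588 + 807
2588 = 3*807 + 167
807 = 4*167 + 139
167 = 1*139 + 28
139 = 4*28 + 27
28 = 1*27 + 1
27 = 27*1 + 0
Since gcd(79727, 247752) = 1, back-substitute to write 1 as a combination:
1 = 28 − 27
1 = −139 + 5·28
1 = 5·167 − 6·139
1 = −6·807 + 29·167
1 = 29·2588 − 93·807
1 = −93·8571 + 308·2588
1 = 308·79727 − 2865·8571
1 = −2865·247752 + 8903·79727
So 79727·8903 ≡ 1 (mod 247752).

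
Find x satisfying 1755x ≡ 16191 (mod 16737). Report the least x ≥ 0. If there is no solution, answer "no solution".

First find gcd(1755, 16737):
16737 = 9*1755 + 942
1755 = 1*942 + 813
942 = 1*813 + 129
813 = 6*129 + 39
129 = 3*39 + 12
39 = 3*12 + 3
12 = 4*3 + 0
gcd = 3 and 3 | 16191, so solutions exist. Divide through by 3: 585x ≡ 5397 (mod 5579).
Now find 585⁻¹ mod 5579:
5579 = 9*585 + 314
585 = 1*314 + 271
314 = 1*271 + 43
271 = 6*43 + 13
43 = 3*13 + 4
13 = 3*4 + 1
4 = 4*1 + 0
Back-substitute:
1 = 13 − 3·4
1 = −3·43 + 10·13
1 = 10·271 − 63·43
1 = −63·314 + 73·271
1 = 73·585 − 136·314
1 = −136·5579 + 1297·585
So 585⁻¹ ≡ 1297 (mod 5579).
Then x ≡ 1297·5397 ≡ 3843 (mod 5579); the smallest non-negative solution is x = 3843.

3843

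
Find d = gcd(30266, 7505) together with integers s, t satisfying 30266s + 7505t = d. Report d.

1

Euclidean algorithm:
30266 = 4×7505 + 246
7505 = 30×246 + 125
246 = 1×125 + 121
125 = 1×121 + 4
121 = 30×4 + 1
4 = 4×1 + 0
gcd(30266, 7505) = 1.
Working backward:
1 = 121 − 30·4
1 = −30·125 + 31·121
1 = 31·246 − 61·125
1 = −61·7505 + 1861·246
1 = 1861·30266 − 7505·7505
So 1 = (1861)·30266 + (-7505)·7505.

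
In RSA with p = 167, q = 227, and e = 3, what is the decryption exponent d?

25011

φ(n) = (p−1)(q−1) = 166·226 = 37516.
Need d with 3·d ≡ 1 (mod 37516). Apply the extended Euclidean algorithm:
37516 = 12505·3 + 1
3 = 3·1 + 0
Back-substitute:
1 = 37516 − 12505·3
So 3·(-12505) ≡ 1 (mod 37516), hence d ≡ -12505 ≡ 25011 (mod 37516).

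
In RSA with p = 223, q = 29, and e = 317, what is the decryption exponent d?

φ(n) = (p−1)(q−1) = 222·28 = 6216.
Need d with 317·d ≡ 1 (mod 6216). Apply the extended Euclidean algorithm:
6216 = 19×317 + 193
317 = 1×193 + 124
193 = 1×124 + 69
124 = 1×69 + 55
69 = 1×55 + 14
55 = 3×14 + 13
14 = 1×13 + 1
13 = 13×1 + 0
Back-substitute:
1 = 14 − 13
1 = −55 + 4·14
1 = 4·69 − 5·55
1 = −5·124 + 9·69
1 = 9·193 − 14·124
1 = −14·317 + 23·193
1 = 23·6216 − 451·317
So 317·(-451) ≡ 1 (mod 6216), hence d ≡ -451 ≡ 5765 (mod 6216).

5765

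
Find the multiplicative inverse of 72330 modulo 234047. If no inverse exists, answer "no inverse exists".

Run Euclid on (234047, 72330):
234047 = 3·72330 + 17057
72330 = 4·17057 + 4102
17057 = 4·4102 + 649
4102 = 6·649 + 208
649 = 3·208 + 25
208 = 8·25 + 8
25 = 3·8 + 1
8 = 8·1 + 0
gcd = 1, so the inverse exists. Back-substitute:
1 = 25 − 3·8
1 = −3·208 + 25·25
1 = 25·649 − 78·208
1 = −78·4102 + 493·649
1 = 493·17057 − 2050·4102
1 = −2050·72330 + 8693·17057
1 = 8693·234047 − 28129·72330
Hence 72330⁻¹ ≡ -28129 ≡ 205918 (mod 234047).

205918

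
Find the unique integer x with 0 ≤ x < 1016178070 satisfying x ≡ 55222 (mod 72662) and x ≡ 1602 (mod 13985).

539207262

Write x = 55222 + 72662·k. Then 72662·k ≡ 1602 − 55222 ≡ 2320 (mod 13985).
Need 72662⁻¹ mod 13985. Extended Euclid on (13985, 2737):
13985 = 5·2737 + 300
2737 = 9·300 + 37
300 = 8·37 + 4
37 = 9·4 + 1
4 = 4·1 + 0
Back-substitute:
1 = 37 − 9·4
1 = −9·300 + 73·37
1 = 73·2737 − 666·300
1 = −666·13985 + 3403·2737
72662⁻¹ ≡ 3403 (mod 13985), so k ≡ 3403·2320 ≡ 7420 (mod 13985).
x = 55222 + 72662·7420 = 539207262.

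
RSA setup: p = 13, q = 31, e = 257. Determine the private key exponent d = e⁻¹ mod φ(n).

353

φ(n) = (p−1)(q−1) = 12·30 = 360.
Need d with 257·d ≡ 1 (mod 360). Apply the extended Euclidean algorithm:
360 = 1*257 + 103
257 = 2*103 + 51
103 = 2*51 + 1
51 = 51*1 + 0
Back-substitute:
1 = 103 − 2·51
1 = −2·257 + 5·103
1 = 5·360 − 7·257
So 257·(-7) ≡ 1 (mod 360), hence d ≡ -7 ≡ 353 (mod 360).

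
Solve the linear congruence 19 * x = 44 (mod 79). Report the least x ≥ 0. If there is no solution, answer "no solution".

First find gcd(19, 79):
79 = 4·19 + 3
19 = 6·3 + 1
3 = 3·1 + 0
gcd = 1, so a unique solution mod 79 exists.
Back-substitute for the Bézout coefficients:
1 = 19 − 6·3
1 = −6·79 + 25·19
So 19·(25) ≡ 1 (mod 79), giving 19⁻¹ ≡ 25.
x ≡ 19⁻¹·44 ≡ 25·44 ≡ 73 (mod 79).

73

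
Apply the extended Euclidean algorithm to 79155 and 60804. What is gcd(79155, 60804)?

Euclidean algorithm:
79155 = 1*60804 + 18351
60804 = 3*18351 + 5751
18351 = 3*5751 + 1098
5751 = 5*1098 + 261
1098 = 4*261 + 54
261 = 4*54 + 45
54 = 1*45 + 9
45 = 5*9 + 0
gcd(79155, 60804) = 9.
Back-substituting:
9 = 54 − 45
9 = −261 + 5·54
9 = 5·1098 − 21·261
9 = −21·5751 + 110·1098
9 = 110·18351 − 351·5751
9 = −351·60804 + 1163·18351
9 = 1163·79155 − 1514·60804
So 9 = (1163)·79155 + (-1514)·60804.

9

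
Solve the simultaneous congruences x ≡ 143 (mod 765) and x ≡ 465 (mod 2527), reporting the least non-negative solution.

Write x = 143 + 765·k. Then 765·k ≡ 465 − 143 ≡ 322 (mod 2527).
Need 765⁻¹ mod 2527. Extended Euclid on (2527, 765):
2527 = 3*765 + 232
765 = 3*232 + 69
232 = 3*69 + 25
69 = 2*25 + 19
25 = 1*19 + 6
19 = 3*6 + 1
6 = 6*1 + 0
Back-substitute:
1 = 19 − 3·6
1 = −3·25 + 4·19
1 = 4·69 − 11·25
1 = −11·232 + 37·69
1 = 37·765 − 122·232
1 = −122·2527 + 403·765
765⁻¹ ≡ 403 (mod 2527), so k ≡ 403·322 ≡ 889 (mod 2527).
x = 143 + 765·889 = 680228.

680228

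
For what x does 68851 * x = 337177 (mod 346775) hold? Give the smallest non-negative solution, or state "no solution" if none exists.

41577

First find gcd(68851, 346775):
346775 = 5×68851 + 2520
68851 = 27×2520 + 811
2520 = 3×811 + 87
811 = 9×87 + 28
87 = 3×28 + 3
28 = 9×3 + 1
3 = 3×1 + 0
gcd = 1, so a unique solution mod 346775 exists.
Back-substitute for the Bézout coefficients:
1 = 28 − 9·3
1 = −9·87 + 28·28
1 = 28·811 − 261·87
1 = −261·2520 + 811·811
1 = 811·68851 − 22158·2520
1 = −22158·346775 + 111601·68851
So 68851·(111601) ≡ 1 (mod 346775), giving 68851⁻¹ ≡ 111601.
x ≡ 68851⁻¹·337177 ≡ 111601·337177 ≡ 41577 (mod 346775).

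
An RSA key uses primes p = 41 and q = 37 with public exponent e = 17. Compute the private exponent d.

593

φ(n) = (p−1)(q−1) = 40·36 = 1440.
Need d with 17·d ≡ 1 (mod 1440). Apply the extended Euclidean algorithm:
1440 = 84·17 + 12
17 = 1·12 + 5
12 = 2·5 + 2
5 = 2·2 + 1
2 = 2·1 + 0
Back-substitute:
1 = 5 − 2·2
1 = −2·12 + 5·5
1 = 5·17 − 7·12
1 = −7·1440 + 593·17
So 17·593 ≡ 1 (mod 1440), hence d = 593.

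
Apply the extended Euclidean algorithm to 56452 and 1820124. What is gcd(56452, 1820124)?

Apply Euclid's algorithm to 1820124 and 56452:
1820124 = 32×56452 + 13660
56452 = 4×13660 + 1812
13660 = 7×1812 + 976
1812 = 1×976 + 836
976 = 1×836 + 140
836 = 5×140 + 136
140 = 1×136 + 4
136 = 34×4 + 0
gcd(56452, 1820124) = 4.
Express as a combination:
4 = 140 − 136
4 = −836 + 6·140
4 = 6·976 − 7·836
4 = −7·1812 + 13·976
4 = 13·13660 − 98·1812
4 = −98·56452 + 405·13660
4 = 405·1820124 − 13058·56452
So 4 = (405)·1820124 + (-13058)·56452.

4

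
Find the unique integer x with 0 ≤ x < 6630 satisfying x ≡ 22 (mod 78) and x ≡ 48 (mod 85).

Write x = 22 + 78·k. Then 78·k ≡ 48 − 22 ≡ 26 (mod 85).
Need 78⁻¹ mod 85. Extended Euclid on (85, 78):
85 = 1×78 + 7
78 = 11×7 + 1
7 = 7×1 + 0
Back-substitute:
1 = 78 − 11·7
1 = −11·85 + 12·78
78⁻¹ ≡ 12 (mod 85), so k ≡ 12·26 ≡ 57 (mod 85).
x = 22 + 78·57 = 4468.

4468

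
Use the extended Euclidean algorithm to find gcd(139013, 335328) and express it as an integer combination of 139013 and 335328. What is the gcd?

7

Apply Euclid's algorithm to 335328 and 139013:
335328 = 2*139013 + 57302
139013 = 2*57302 + 24409
57302 = 2*24409 + 8484
24409 = 2*8484 + 7441
8484 = 1*7441 + 1043
7441 = 7*1043 + 140
1043 = 7*140 + 63
140 = 2*63 + 14
63 = 4*14 + 7
14 = 2*7 + 0
gcd(139013, 335328) = 7.
Back-substituting:
7 = 63 − 4·14
7 = −4·140 + 9·63
7 = 9·1043 − 67·140
7 = −67·7441 + 478·1043
7 = 478·8484 − 545·7441
7 = −545·24409 + 1568·8484
7 = 1568·57302 − 3681·24409
7 = −3681·139013 + 8930·57302
7 = 8930·335328 − 21541·139013
So 7 = (8930)·335328 + (-21541)·139013.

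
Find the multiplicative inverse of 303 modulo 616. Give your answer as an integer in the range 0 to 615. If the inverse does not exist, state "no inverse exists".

Run Euclid on (616, 303):
616 = 2*303 + 10
303 = 30*10 + 3
10 = 3*3 + 1
3 = 3*1 + 0
The gcd is 1. Working backward:
1 = 10 − 3·3
1 = −3·303 + 91·10
1 = 91·616 − 185·303
So 303·(-185) ≡ 1 (mod 616), and -185 ≡ 431 (mod 616).

431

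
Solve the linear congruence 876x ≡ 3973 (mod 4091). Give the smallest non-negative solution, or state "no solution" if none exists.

First find gcd(876, 4091):
4091 = 4·876 + 587
876 = 1·587 + 289
587 = 2·289 + 9
289 = 32·9 + 1
9 = 9·1 + 0
gcd = 1, so a unique solution mod 4091 exists.
Back-substitute for the Bézout coefficients:
1 = 289 − 32·9
1 = −32·587 + 65·289
1 = 65·876 − 97·587
1 = −97·4091 + 453·876
So 876·(453) ≡ 1 (mod 4091), giving 876⁻¹ ≡ 453.
x ≡ 876⁻¹·3973 ≡ 453·3973 ≡ 3820 (mod 4091).

3820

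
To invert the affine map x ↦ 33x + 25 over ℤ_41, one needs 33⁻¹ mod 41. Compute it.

Run Euclid on (41, 33):
41 = 1·33 + 8
33 = 4·8 + 1
8 = 8·1 + 0
Since gcd(33, 41) = 1, back-substitute to write 1 as a combination:
1 = 33 − 4·8
1 = −4·41 + 5·33
So 33·5 ≡ 1 (mod 41).

5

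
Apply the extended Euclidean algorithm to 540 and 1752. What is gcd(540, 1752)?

Repeated division:
1752 = 3×540 + 132
540 = 4×132 + 12
132 = 11×12 + 0
gcd(540, 1752) = 12.
Working backward:
12 = 540 − 4·132
12 = −4·1752 + 13·540
So 12 = (-4)·1752 + (13)·540.

12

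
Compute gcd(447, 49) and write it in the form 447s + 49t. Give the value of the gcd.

Euclidean algorithm:
447 = 9·49 + 6
49 = 8·6 + 1
6 = 6·1 + 0
gcd(447, 49) = 1.
Back-substituting:
1 = 49 − 8·6
1 = −8·447 + 73·49
So 1 = (-8)·447 + (73)·49.

1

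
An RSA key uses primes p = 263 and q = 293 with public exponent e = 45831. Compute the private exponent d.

φ(n) = (p−1)(q−1) = 262·292 = 76504.
Need d with 45831·d ≡ 1 (mod 76504). Apply the extended Euclidean algorithm:
76504 = 1·45831 + 30673
45831 = 1·30673 + 15158
30673 = 2·15158 + 357
15158 = 42·357 + 164
357 = 2·164 + 29
164 = 5·29 + 19
29 = 1·19 + 10
19 = 1·10 + 9
10 = 1·9 + 1
9 = 9·1 + 0
Back-substitute:
1 = 10 − 9
1 = −19 + 2·10
1 = 2·29 − 3·19
1 = −3·164 + 17·29
1 = 17·357 − 37·164
1 = −37·15158 + 1571·357
1 = 1571·30673 − 3179·15158
1 = −3179·45831 + 4750·30673
1 = 4750·76504 − 7929·45831
So 45831·(-7929) ≡ 1 (mod 76504), hence d ≡ -7929 ≡ 68575 (mod 76504).

68575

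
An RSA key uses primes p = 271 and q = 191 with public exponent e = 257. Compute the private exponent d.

3593

φ(n) = (p−1)(q−1) = 270·190 = 51300.
Need d with 257·d ≡ 1 (mod 51300). Apply the extended Euclidean algorithm:
51300 = 199·257 + 157
257 = 1·157 + 100
157 = 1·100 + 57
100 = 1·57 + 43
57 = 1·43 + 14
43 = 3·14 + 1
14 = 14·1 + 0
Back-substitute:
1 = 43 − 3·14
1 = −3·57 + 4·43
1 = 4·100 − 7·57
1 = −7·157 + 11·100
1 = 11·257 − 18·157
1 = −18·51300 + 3593·257
So 257·3593 ≡ 1 (mod 51300), hence d = 3593.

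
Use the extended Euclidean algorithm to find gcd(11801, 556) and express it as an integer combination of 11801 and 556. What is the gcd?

Apply Euclid's algorithm to 11801 and 556:
11801 = 21*556 + 125
556 = 4*125 + 56
125 = 2*56 + 13
56 = 4*13 + 4
13 = 3*4 + 1
4 = 4*1 + 0
gcd(11801, 556) = 1.
Back-substituting:
1 = 13 − 3·4
1 = −3·56 + 13·13
1 = 13·125 − 29·56
1 = −29·556 + 129·125
1 = 129·11801 − 2738·556
So 1 = (129)·11801 + (-2738)·556.

1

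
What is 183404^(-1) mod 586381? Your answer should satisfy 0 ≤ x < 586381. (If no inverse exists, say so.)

434229

Apply the Euclidean algorithm to 586381 and 183404:
586381 = 3*183404 + 36169
183404 = 5*36169 + 2559
36169 = 14*2559 + 343
2559 = 7*343 + 158
343 = 2*158 + 27
158 = 5*27 + 23
27 = 1*23 + 4
23 = 5*4 + 3
4 = 1*3 + 1
3 = 3*1 + 0
The gcd is 1. Working backward:
1 = 4 − 3
1 = −23 + 6·4
1 = 6·27 − 7·23
1 = −7·158 + 41·27
1 = 41·343 − 89·158
1 = −89·2559 + 664·343
1 = 664·36169 − 9385·2559
1 = −9385·183404 + 47589·36169
1 = 47589·586381 − 152152·183404
Thus 183404·(-152152) ≡ 1 (mod 586381); reducing, -152152 mod 586381 = 434229.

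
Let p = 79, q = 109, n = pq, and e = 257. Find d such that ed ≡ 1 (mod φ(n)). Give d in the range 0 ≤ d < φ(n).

8129

φ(n) = (p−1)(q−1) = 78·108 = 8424.
Need d with 257·d ≡ 1 (mod 8424). Apply the extended Euclidean algorithm:
8424 = 32·257 + 200
257 = 1·200 + 57
200 = 3·57 + 29
57 = 1·29 + 28
29 = 1·28 + 1
28 = 28·1 + 0
Back-substitute:
1 = 29 − 28
1 = −57 + 2·29
1 = 2·200 − 7·57
1 = −7·257 + 9·200
1 = 9·8424 − 295·257
So 257·(-295) ≡ 1 (mod 8424), hence d ≡ -295 ≡ 8129 (mod 8424).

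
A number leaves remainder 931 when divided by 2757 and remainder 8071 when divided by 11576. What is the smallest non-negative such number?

Write x = 931 + 2757·k. Then 2757·k ≡ 8071 − 931 ≡ 7140 (mod 11576).
Need 2757⁻¹ mod 11576. Extended Euclid on (11576, 2757):
11576 = 4*2757 + 548
2757 = 5*548 + 17
548 = 32*17 + 4
17 = 4*4 + 1
4 = 4*1 + 0
Back-substitute:
1 = 17 − 4·4
1 = −4·548 + 129·17
1 = 129·2757 − 649·548
1 = −649·11576 + 2725·2757
2757⁻¹ ≡ 2725 (mod 11576), so k ≡ 2725·7140 ≡ 8820 (mod 11576).
x = 931 + 2757·8820 = 24317671.

24317671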